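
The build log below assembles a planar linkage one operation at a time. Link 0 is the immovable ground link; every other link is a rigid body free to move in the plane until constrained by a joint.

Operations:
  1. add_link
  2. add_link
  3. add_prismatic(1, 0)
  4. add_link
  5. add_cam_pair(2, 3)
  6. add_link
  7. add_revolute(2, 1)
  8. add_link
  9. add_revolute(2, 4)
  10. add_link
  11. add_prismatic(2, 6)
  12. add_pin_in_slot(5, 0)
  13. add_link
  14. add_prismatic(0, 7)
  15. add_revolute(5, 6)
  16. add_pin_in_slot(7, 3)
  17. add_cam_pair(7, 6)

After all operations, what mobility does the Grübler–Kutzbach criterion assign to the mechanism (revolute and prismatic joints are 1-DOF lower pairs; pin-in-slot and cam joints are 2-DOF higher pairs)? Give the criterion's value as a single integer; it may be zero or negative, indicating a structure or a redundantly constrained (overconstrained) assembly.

(L,J1,J2)=(1,0,0); link0 fixed
link1: (2,0,0)
link2: (3,0,0)
P 1-0 [J1]: (3,1,0)
link3: (4,1,0)
C 2-3 [J2]: (4,1,1)
link4: (5,1,1)
R 2-1 [J1]: (5,2,1)
link5: (6,2,1)
R 2-4 [J1]: (6,3,1)
link6: (7,3,1)
P 2-6 [J1]: (7,4,1)
PS 5-0 [J2]: (7,4,2)
link7: (8,4,2)
P 0-7 [J1]: (8,5,2)
R 5-6 [J1]: (8,6,2)
PS 7-3 [J2]: (8,6,3)
C 7-6 [J2]: (8,6,4)
Grübler: 3·7 − 2·6 − 4 = 5

M = 5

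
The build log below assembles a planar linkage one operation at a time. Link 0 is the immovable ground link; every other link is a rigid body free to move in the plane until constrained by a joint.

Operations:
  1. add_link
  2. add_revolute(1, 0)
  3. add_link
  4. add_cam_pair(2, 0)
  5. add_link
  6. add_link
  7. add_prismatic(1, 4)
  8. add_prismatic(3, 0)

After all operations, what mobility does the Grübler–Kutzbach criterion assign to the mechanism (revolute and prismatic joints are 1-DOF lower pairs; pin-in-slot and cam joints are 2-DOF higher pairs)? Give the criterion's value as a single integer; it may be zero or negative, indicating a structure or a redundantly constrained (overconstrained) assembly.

M = 5

[1;0;0] (link 0 is ground)
L+ [2;0;0]
R(1,0)∈J1 [2;1;0]
L+ [3;1;0]
C(2,0)∈J2 [3;1;1]
L+ [4;1;1]
L+ [5;1;1]
P(1,4)∈J1 [5;2;1]
P(3,0)∈J1 [5;3;1]
mobility = 12 − 6 − 1 = 5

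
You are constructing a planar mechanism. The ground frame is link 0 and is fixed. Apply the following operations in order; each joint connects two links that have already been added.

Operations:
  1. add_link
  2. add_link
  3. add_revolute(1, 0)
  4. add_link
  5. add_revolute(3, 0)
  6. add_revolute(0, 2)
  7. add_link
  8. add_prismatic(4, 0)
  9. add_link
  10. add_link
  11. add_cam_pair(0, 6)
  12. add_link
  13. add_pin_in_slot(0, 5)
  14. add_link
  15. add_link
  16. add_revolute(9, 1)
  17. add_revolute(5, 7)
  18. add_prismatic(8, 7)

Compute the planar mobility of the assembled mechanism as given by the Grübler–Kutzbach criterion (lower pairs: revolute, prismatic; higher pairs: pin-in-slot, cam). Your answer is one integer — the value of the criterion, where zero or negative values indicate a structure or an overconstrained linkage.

link 0 = ground. State L|J1|J2 = 1|0|0
+link1  2|0|0
+link2  3|0|0
R(1,0) f=1→J1  3|1|0
+link3  4|1|0
R(3,0) f=1→J1  4|2|0
R(0,2) f=1→J1  4|3|0
+link4  5|3|0
P(4,0) f=1→J1  5|4|0
+link5  6|4|0
+link6  7|4|0
C(0,6) f=2→J2  7|4|1
+link7  8|4|1
PS(0,5) f=2→J2  8|4|2
+link8  9|4|2
+link9  10|4|2
R(9,1) f=1→J1  10|5|2
R(5,7) f=1→J1  10|6|2
P(8,7) f=1→J1  10|7|2
M = 3(10−1)−2·7−2 = 27−14−2 = 11

M = 11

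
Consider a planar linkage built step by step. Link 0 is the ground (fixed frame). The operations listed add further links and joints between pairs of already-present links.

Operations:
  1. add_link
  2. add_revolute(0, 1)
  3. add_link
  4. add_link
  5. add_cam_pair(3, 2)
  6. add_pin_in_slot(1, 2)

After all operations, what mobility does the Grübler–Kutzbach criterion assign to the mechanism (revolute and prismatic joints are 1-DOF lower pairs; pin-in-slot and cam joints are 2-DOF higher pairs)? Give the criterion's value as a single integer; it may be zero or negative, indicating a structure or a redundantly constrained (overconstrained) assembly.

link 0 = ground. State L|J1|J2 = 1|0|0
+link1  2|0|0
R(0,1) f=1→J1  2|1|0
+link2  3|1|0
+link3  4|1|0
C(3,2) f=2→J2  4|1|1
PS(1,2) f=2→J2  4|1|2
M = 3(4−1)−2·1−2 = 9−2−2 = 5

M = 5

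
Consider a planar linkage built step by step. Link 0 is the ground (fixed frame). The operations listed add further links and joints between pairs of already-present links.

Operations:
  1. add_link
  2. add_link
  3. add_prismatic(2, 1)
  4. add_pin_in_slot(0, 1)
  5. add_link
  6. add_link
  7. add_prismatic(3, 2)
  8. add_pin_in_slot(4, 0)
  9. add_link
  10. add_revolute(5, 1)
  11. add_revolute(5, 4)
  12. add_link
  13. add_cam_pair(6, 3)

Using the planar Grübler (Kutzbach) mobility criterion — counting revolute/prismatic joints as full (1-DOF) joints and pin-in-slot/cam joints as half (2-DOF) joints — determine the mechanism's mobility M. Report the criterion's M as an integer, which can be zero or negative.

M = 7

link 0 = ground. State L|J1|J2 = 1|0|0
+link1  2|0|0
+link2  3|0|0
P(2,1) f=1→J1  3|1|0
PS(0,1) f=2→J2  3|1|1
+link3  4|1|1
+link4  5|1|1
P(3,2) f=1→J1  5|2|1
PS(4,0) f=2→J2  5|2|2
+link5  6|2|2
R(5,1) f=1→J1  6|3|2
R(5,4) f=1→J1  6|4|2
+link6  7|4|2
C(6,3) f=2→J2  7|4|3
M = 3(7−1)−2·4−3 = 18−8−3 = 7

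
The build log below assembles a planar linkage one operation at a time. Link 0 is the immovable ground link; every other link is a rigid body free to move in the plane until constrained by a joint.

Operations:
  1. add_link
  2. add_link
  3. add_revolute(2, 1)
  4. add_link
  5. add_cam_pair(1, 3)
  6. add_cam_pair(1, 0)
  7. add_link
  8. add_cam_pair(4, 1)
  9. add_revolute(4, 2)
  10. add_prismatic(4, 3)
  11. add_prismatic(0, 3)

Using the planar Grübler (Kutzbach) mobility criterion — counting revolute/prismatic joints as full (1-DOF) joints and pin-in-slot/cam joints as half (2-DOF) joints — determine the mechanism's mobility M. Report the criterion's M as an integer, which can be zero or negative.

M = 1

(L,J1,J2)=(1,0,0); link0 fixed
link1: (2,0,0)
link2: (3,0,0)
R 2-1 [J1]: (3,1,0)
link3: (4,1,0)
C 1-3 [J2]: (4,1,1)
C 1-0 [J2]: (4,1,2)
link4: (5,1,2)
C 4-1 [J2]: (5,1,3)
R 4-2 [J1]: (5,2,3)
P 4-3 [J1]: (5,3,3)
P 0-3 [J1]: (5,4,3)
Grübler: 3·4 − 2·4 − 3 = 1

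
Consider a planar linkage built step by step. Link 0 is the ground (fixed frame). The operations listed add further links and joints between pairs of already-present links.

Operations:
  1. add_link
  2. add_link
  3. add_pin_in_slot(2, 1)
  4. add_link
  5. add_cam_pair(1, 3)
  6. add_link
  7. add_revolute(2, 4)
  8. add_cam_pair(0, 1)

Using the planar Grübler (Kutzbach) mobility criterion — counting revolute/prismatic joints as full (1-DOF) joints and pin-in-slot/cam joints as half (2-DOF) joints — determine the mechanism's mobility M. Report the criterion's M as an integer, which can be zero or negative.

ground; <1,0,0>
#1 <2,0,0>
#2 <3,0,0>
PS:2↔1 J2 <3,0,1>
#3 <4,0,1>
C:1↔3 J2 <4,0,2>
#4 <5,0,2>
R:2↔4 J1 <5,1,2>
C:0↔1 J2 <5,1,3>
3×4 − 2×1 − 1×3 = 7

M = 7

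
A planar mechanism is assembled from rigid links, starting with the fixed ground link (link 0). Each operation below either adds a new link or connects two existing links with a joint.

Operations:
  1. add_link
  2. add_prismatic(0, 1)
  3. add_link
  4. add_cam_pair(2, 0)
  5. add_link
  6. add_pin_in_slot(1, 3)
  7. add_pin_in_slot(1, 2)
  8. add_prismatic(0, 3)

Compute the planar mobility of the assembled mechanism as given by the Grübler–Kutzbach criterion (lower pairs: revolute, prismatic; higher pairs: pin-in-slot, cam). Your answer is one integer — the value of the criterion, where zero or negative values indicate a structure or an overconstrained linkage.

M = 2

[1;0;0] (link 0 is ground)
L+ [2;0;0]
P(0,1)∈J1 [2;1;0]
L+ [3;1;0]
C(2,0)∈J2 [3;1;1]
L+ [4;1;1]
PS(1,3)∈J2 [4;1;2]
PS(1,2)∈J2 [4;1;3]
P(0,3)∈J1 [4;2;3]
mobility = 9 − 4 − 3 = 2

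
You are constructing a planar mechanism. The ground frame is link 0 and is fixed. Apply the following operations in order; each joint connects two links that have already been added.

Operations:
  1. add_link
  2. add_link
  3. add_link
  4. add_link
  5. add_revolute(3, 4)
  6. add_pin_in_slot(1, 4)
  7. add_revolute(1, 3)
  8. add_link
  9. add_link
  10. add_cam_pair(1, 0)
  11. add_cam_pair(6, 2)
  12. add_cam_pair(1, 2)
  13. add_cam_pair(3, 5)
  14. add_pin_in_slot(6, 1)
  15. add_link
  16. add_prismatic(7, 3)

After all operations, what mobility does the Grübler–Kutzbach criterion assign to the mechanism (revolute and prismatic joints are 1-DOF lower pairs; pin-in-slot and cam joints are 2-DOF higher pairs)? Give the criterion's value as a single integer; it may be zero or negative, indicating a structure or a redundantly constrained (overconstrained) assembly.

M = 9

(L,J1,J2)=(1,0,0); link0 fixed
link1: (2,0,0)
link2: (3,0,0)
link3: (4,0,0)
link4: (5,0,0)
R 3-4 [J1]: (5,1,0)
PS 1-4 [J2]: (5,1,1)
R 1-3 [J1]: (5,2,1)
link5: (6,2,1)
link6: (7,2,1)
C 1-0 [J2]: (7,2,2)
C 6-2 [J2]: (7,2,3)
C 1-2 [J2]: (7,2,4)
C 3-5 [J2]: (7,2,5)
PS 6-1 [J2]: (7,2,6)
link7: (8,2,6)
P 7-3 [J1]: (8,3,6)
Grübler: 3·7 − 2·3 − 6 = 9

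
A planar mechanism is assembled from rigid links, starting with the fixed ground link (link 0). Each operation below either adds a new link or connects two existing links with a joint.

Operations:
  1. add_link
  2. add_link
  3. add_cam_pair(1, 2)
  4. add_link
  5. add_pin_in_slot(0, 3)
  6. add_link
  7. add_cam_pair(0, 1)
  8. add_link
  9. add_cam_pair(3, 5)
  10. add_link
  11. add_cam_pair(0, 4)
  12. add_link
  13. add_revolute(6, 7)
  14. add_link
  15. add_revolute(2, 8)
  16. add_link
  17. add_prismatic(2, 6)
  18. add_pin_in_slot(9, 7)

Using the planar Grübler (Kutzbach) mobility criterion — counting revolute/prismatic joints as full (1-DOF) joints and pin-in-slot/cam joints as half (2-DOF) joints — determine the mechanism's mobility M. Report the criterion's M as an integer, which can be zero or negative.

link 0 = ground. State L|J1|J2 = 1|0|0
+link1  2|0|0
+link2  3|0|0
C(1,2) f=2→J2  3|0|1
+link3  4|0|1
PS(0,3) f=2→J2  4|0|2
+link4  5|0|2
C(0,1) f=2→J2  5|0|3
+link5  6|0|3
C(3,5) f=2→J2  6|0|4
+link6  7|0|4
C(0,4) f=2→J2  7|0|5
+link7  8|0|5
R(6,7) f=1→J1  8|1|5
+link8  9|1|5
R(2,8) f=1→J1  9|2|5
+link9  10|2|5
P(2,6) f=1→J1  10|3|5
PS(9,7) f=2→J2  10|3|6
M = 3(10−1)−2·3−6 = 27−6−6 = 15

M = 15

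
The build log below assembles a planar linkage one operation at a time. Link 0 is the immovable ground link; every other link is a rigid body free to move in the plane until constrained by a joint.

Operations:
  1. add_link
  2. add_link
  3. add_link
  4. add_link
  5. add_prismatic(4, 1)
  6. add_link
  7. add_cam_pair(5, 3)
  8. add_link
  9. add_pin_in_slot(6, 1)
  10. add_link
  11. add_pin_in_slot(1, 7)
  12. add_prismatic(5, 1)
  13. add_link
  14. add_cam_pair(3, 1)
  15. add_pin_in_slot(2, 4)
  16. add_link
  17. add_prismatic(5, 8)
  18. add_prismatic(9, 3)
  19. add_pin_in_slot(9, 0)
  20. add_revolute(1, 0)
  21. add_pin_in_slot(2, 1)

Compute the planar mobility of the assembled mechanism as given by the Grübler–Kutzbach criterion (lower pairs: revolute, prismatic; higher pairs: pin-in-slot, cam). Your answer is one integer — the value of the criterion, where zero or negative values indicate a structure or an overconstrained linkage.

M = 10

[1;0;0] (link 0 is ground)
L+ [2;0;0]
L+ [3;0;0]
L+ [4;0;0]
L+ [5;0;0]
P(4,1)∈J1 [5;1;0]
L+ [6;1;0]
C(5,3)∈J2 [6;1;1]
L+ [7;1;1]
PS(6,1)∈J2 [7;1;2]
L+ [8;1;2]
PS(1,7)∈J2 [8;1;3]
P(5,1)∈J1 [8;2;3]
L+ [9;2;3]
C(3,1)∈J2 [9;2;4]
PS(2,4)∈J2 [9;2;5]
L+ [10;2;5]
P(5,8)∈J1 [10;3;5]
P(9,3)∈J1 [10;4;5]
PS(9,0)∈J2 [10;4;6]
R(1,0)∈J1 [10;5;6]
PS(2,1)∈J2 [10;5;7]
mobility = 27 − 10 − 7 = 10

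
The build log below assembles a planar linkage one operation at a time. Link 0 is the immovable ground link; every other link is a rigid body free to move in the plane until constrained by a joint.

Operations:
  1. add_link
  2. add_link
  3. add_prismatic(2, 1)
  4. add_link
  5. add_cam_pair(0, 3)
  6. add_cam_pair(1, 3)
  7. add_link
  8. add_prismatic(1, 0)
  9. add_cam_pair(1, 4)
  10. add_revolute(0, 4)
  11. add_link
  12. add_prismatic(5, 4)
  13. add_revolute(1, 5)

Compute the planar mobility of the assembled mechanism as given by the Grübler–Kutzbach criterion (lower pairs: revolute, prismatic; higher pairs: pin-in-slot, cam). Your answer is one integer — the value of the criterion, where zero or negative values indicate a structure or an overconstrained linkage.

M = 2

ground; <1,0,0>
#1 <2,0,0>
#2 <3,0,0>
P:2↔1 J1 <3,1,0>
#3 <4,1,0>
C:0↔3 J2 <4,1,1>
C:1↔3 J2 <4,1,2>
#4 <5,1,2>
P:1↔0 J1 <5,2,2>
C:1↔4 J2 <5,2,3>
R:0↔4 J1 <5,3,3>
#5 <6,3,3>
P:5↔4 J1 <6,4,3>
R:1↔5 J1 <6,5,3>
3×5 − 2×5 − 1×3 = 2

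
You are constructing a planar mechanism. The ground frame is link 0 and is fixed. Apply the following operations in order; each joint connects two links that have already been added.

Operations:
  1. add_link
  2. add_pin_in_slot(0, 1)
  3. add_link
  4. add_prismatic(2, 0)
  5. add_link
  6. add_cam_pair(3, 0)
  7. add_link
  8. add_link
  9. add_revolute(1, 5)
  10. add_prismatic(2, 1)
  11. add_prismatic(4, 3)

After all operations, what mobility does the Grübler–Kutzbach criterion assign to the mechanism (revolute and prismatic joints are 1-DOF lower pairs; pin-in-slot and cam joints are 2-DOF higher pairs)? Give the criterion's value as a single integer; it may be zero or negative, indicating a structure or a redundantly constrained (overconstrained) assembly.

M = 5

[1;0;0] (link 0 is ground)
L+ [2;0;0]
PS(0,1)∈J2 [2;0;1]
L+ [3;0;1]
P(2,0)∈J1 [3;1;1]
L+ [4;1;1]
C(3,0)∈J2 [4;1;2]
L+ [5;1;2]
L+ [6;1;2]
R(1,5)∈J1 [6;2;2]
P(2,1)∈J1 [6;3;2]
P(4,3)∈J1 [6;4;2]
mobility = 15 − 8 − 2 = 5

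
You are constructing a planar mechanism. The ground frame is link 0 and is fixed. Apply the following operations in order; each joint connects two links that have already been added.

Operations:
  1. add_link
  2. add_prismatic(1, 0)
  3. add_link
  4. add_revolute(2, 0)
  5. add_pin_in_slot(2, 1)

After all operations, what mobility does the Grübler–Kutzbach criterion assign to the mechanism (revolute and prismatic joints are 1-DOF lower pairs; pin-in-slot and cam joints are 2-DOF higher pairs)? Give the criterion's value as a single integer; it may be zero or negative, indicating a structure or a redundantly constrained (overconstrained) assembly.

[1;0;0] (link 0 is ground)
L+ [2;0;0]
P(1,0)∈J1 [2;1;0]
L+ [3;1;0]
R(2,0)∈J1 [3;2;0]
PS(2,1)∈J2 [3;2;1]
mobility = 6 − 4 − 1 = 1

M = 1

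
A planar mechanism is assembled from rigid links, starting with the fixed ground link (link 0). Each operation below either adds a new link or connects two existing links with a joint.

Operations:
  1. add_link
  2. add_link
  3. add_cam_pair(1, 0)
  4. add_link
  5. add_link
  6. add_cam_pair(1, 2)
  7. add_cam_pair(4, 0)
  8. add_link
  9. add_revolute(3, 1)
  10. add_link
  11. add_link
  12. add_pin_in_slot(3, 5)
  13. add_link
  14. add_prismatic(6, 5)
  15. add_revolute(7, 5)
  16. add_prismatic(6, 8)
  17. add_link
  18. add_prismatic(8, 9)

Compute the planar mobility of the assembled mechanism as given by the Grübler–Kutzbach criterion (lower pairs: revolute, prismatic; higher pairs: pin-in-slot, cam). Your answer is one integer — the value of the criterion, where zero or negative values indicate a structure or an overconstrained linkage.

ground; <1,0,0>
#1 <2,0,0>
#2 <3,0,0>
C:1↔0 J2 <3,0,1>
#3 <4,0,1>
#4 <5,0,1>
C:1↔2 J2 <5,0,2>
C:4↔0 J2 <5,0,3>
#5 <6,0,3>
R:3↔1 J1 <6,1,3>
#6 <7,1,3>
#7 <8,1,3>
PS:3↔5 J2 <8,1,4>
#8 <9,1,4>
P:6↔5 J1 <9,2,4>
R:7↔5 J1 <9,3,4>
P:6↔8 J1 <9,4,4>
#9 <10,4,4>
P:8↔9 J1 <10,5,4>
3×9 − 2×5 − 1×4 = 13

M = 13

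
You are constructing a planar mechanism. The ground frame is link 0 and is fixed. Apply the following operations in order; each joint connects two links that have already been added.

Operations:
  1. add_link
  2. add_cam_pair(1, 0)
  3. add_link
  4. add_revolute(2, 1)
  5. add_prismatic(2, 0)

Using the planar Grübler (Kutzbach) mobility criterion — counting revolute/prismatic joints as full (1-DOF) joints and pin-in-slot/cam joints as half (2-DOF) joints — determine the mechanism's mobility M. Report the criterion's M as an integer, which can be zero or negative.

M = 1

(L,J1,J2)=(1,0,0); link0 fixed
link1: (2,0,0)
C 1-0 [J2]: (2,0,1)
link2: (3,0,1)
R 2-1 [J1]: (3,1,1)
P 2-0 [J1]: (3,2,1)
Grübler: 3·2 − 2·2 − 1 = 1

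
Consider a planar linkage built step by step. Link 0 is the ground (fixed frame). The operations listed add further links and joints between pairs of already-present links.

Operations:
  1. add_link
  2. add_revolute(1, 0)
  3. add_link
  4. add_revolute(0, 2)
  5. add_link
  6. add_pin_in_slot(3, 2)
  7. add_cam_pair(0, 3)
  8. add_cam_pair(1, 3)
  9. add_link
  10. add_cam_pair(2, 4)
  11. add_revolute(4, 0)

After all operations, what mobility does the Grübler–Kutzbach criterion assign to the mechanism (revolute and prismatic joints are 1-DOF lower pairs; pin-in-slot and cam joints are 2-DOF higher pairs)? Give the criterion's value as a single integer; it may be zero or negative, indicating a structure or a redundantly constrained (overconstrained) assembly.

L=1 J1=0 J2=0
add link → L=2 J1=0 J2=0
R@1,0 dof=1 J1 → L=2 J1=1 J2=0
add link → L=3 J1=1 J2=0
R@0,2 dof=1 J1 → L=3 J1=2 J2=0
add link → L=4 J1=2 J2=0
PS@3,2 dof=2 J2 → L=4 J1=2 J2=1
C@0,3 dof=2 J2 → L=4 J1=2 J2=2
C@1,3 dof=2 J2 → L=4 J1=2 J2=3
add link → L=5 J1=2 J2=3
C@2,4 dof=2 J2 → L=5 J1=2 J2=4
R@4,0 dof=1 J1 → L=5 J1=3 J2=4
M=3(L−1)−2J1−J2=3·4−2·3−4=2

M = 2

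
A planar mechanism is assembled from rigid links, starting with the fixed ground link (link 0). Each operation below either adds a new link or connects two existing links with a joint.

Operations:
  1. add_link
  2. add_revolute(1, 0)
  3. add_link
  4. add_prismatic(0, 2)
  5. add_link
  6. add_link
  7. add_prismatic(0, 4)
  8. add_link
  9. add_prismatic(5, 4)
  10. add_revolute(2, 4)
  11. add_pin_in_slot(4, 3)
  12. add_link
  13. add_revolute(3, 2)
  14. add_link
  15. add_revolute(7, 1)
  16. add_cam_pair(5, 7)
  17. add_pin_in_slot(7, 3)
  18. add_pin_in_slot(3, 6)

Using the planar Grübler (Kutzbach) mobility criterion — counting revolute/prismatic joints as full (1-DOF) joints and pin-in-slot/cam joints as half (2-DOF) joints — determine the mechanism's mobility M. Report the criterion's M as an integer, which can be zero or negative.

link 0 = ground. State L|J1|J2 = 1|0|0
+link1  2|0|0
R(1,0) f=1→J1  2|1|0
+link2  3|1|0
P(0,2) f=1→J1  3|2|0
+link3  4|2|0
+link4  5|2|0
P(0,4) f=1→J1  5|3|0
+link5  6|3|0
P(5,4) f=1→J1  6|4|0
R(2,4) f=1→J1  6|5|0
PS(4,3) f=2→J2  6|5|1
+link6  7|5|1
R(3,2) f=1→J1  7|6|1
+link7  8|6|1
R(7,1) f=1→J1  8|7|1
C(5,7) f=2→J2  8|7|2
PS(7,3) f=2→J2  8|7|3
PS(3,6) f=2→J2  8|7|4
M = 3(8−1)−2·7−4 = 21−14−4 = 3

M = 3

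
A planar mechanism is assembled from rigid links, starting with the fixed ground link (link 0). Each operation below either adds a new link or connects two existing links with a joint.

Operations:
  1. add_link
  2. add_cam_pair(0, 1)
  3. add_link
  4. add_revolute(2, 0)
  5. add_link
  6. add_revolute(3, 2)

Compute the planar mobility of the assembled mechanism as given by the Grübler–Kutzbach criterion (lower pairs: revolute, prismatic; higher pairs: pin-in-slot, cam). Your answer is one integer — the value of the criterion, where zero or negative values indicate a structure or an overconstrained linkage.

(L,J1,J2)=(1,0,0); link0 fixed
link1: (2,0,0)
C 0-1 [J2]: (2,0,1)
link2: (3,0,1)
R 2-0 [J1]: (3,1,1)
link3: (4,1,1)
R 3-2 [J1]: (4,2,1)
Grübler: 3·3 − 2·2 − 1 = 4

M = 4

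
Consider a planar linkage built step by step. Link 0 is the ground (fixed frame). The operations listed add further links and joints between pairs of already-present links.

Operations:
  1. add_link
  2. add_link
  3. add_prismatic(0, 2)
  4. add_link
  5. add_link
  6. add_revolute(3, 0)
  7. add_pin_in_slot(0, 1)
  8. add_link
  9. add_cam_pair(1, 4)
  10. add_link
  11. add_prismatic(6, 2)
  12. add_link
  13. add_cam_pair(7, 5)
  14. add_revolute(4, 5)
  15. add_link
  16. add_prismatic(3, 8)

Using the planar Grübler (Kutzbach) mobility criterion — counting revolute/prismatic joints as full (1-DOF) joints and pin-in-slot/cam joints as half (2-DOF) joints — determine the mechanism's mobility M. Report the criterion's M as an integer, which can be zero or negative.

M = 11

[1;0;0] (link 0 is ground)
L+ [2;0;0]
L+ [3;0;0]
P(0,2)∈J1 [3;1;0]
L+ [4;1;0]
L+ [5;1;0]
R(3,0)∈J1 [5;2;0]
PS(0,1)∈J2 [5;2;1]
L+ [6;2;1]
C(1,4)∈J2 [6;2;2]
L+ [7;2;2]
P(6,2)∈J1 [7;3;2]
L+ [8;3;2]
C(7,5)∈J2 [8;3;3]
R(4,5)∈J1 [8;4;3]
L+ [9;4;3]
P(3,8)∈J1 [9;5;3]
mobility = 24 − 10 − 3 = 11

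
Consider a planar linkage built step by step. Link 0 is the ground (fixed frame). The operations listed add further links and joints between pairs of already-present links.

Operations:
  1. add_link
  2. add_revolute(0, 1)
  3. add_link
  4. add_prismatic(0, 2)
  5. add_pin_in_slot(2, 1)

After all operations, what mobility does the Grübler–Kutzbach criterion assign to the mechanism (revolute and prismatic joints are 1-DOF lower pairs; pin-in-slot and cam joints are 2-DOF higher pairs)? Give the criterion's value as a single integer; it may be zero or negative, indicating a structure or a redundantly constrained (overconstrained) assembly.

M = 1

[1;0;0] (link 0 is ground)
L+ [2;0;0]
R(0,1)∈J1 [2;1;0]
L+ [3;1;0]
P(0,2)∈J1 [3;2;0]
PS(2,1)∈J2 [3;2;1]
mobility = 6 − 4 − 1 = 1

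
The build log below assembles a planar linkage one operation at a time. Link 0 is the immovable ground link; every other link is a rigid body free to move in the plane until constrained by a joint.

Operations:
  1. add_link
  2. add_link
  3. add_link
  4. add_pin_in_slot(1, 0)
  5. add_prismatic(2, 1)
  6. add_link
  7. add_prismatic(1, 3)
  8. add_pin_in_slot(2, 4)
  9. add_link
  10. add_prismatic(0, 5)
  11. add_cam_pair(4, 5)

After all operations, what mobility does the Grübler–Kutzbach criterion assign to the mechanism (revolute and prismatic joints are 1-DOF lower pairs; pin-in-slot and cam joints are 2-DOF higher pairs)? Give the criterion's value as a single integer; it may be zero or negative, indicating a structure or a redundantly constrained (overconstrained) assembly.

M = 6

[1;0;0] (link 0 is ground)
L+ [2;0;0]
L+ [3;0;0]
L+ [4;0;0]
PS(1,0)∈J2 [4;0;1]
P(2,1)∈J1 [4;1;1]
L+ [5;1;1]
P(1,3)∈J1 [5;2;1]
PS(2,4)∈J2 [5;2;2]
L+ [6;2;2]
P(0,5)∈J1 [6;3;2]
C(4,5)∈J2 [6;3;3]
mobility = 15 − 6 − 3 = 6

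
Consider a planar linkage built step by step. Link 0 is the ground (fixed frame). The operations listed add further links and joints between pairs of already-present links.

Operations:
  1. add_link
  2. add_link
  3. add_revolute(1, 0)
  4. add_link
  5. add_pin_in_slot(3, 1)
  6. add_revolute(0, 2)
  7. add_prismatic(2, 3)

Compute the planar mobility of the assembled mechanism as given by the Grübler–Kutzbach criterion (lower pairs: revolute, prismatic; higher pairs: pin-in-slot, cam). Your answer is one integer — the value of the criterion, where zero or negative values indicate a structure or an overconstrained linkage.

(L,J1,J2)=(1,0,0); link0 fixed
link1: (2,0,0)
link2: (3,0,0)
R 1-0 [J1]: (3,1,0)
link3: (4,1,0)
PS 3-1 [J2]: (4,1,1)
R 0-2 [J1]: (4,2,1)
P 2-3 [J1]: (4,3,1)
Grübler: 3·3 − 2·3 − 1 = 2

M = 2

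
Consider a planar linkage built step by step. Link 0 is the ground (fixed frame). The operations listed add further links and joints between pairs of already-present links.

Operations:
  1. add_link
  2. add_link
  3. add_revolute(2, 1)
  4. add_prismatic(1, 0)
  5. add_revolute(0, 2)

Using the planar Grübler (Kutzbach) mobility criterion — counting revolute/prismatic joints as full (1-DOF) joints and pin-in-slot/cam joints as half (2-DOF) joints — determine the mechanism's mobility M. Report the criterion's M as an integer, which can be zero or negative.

M = 0

link 0 = ground. State L|J1|J2 = 1|0|0
+link1  2|0|0
+link2  3|0|0
R(2,1) f=1→J1  3|1|0
P(1,0) f=1→J1  3|2|0
R(0,2) f=1→J1  3|3|0
M = 3(3−1)−2·3−0 = 6−6−0 = 0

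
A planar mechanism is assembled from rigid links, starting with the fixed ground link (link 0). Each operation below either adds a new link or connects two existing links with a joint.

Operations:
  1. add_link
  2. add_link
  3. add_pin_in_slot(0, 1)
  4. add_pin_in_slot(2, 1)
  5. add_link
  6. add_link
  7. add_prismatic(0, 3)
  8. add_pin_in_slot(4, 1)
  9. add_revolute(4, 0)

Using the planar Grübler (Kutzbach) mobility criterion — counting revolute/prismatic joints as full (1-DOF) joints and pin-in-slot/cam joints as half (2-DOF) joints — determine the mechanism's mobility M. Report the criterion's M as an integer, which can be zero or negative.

link 0 = ground. State L|J1|J2 = 1|0|0
+link1  2|0|0
+link2  3|0|0
PS(0,1) f=2→J2  3|0|1
PS(2,1) f=2→J2  3|0|2
+link3  4|0|2
+link4  5|0|2
P(0,3) f=1→J1  5|1|2
PS(4,1) f=2→J2  5|1|3
R(4,0) f=1→J1  5|2|3
M = 3(5−1)−2·2−3 = 12−4−3 = 5

M = 5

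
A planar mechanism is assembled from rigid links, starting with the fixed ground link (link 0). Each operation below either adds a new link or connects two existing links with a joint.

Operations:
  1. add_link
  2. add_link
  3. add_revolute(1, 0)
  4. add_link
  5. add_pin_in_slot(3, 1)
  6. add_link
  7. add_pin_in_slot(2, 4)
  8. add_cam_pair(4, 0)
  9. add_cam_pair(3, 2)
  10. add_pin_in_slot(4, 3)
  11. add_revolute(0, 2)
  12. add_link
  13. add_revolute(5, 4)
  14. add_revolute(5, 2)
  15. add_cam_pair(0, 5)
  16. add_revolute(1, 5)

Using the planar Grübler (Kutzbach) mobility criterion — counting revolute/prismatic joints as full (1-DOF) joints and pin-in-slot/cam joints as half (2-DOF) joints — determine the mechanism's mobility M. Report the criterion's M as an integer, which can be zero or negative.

ground; <1,0,0>
#1 <2,0,0>
#2 <3,0,0>
R:1↔0 J1 <3,1,0>
#3 <4,1,0>
PS:3↔1 J2 <4,1,1>
#4 <5,1,1>
PS:2↔4 J2 <5,1,2>
C:4↔0 J2 <5,1,3>
C:3↔2 J2 <5,1,4>
PS:4↔3 J2 <5,1,5>
R:0↔2 J1 <5,2,5>
#5 <6,2,5>
R:5↔4 J1 <6,3,5>
R:5↔2 J1 <6,4,5>
C:0↔5 J2 <6,4,6>
R:1↔5 J1 <6,5,6>
3×5 − 2×5 − 1×6 = -1

M = -1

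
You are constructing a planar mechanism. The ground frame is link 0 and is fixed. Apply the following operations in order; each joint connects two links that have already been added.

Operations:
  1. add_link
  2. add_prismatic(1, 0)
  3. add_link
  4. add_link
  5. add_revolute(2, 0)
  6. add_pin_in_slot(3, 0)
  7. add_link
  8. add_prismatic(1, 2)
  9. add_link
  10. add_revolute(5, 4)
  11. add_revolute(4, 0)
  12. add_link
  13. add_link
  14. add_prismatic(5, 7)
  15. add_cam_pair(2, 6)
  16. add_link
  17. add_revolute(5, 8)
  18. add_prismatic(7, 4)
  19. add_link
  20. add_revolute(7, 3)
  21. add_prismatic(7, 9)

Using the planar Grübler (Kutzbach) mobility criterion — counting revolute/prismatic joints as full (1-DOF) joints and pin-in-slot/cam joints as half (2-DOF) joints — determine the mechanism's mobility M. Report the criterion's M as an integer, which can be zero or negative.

[1;0;0] (link 0 is ground)
L+ [2;0;0]
P(1,0)∈J1 [2;1;0]
L+ [3;1;0]
L+ [4;1;0]
R(2,0)∈J1 [4;2;0]
PS(3,0)∈J2 [4;2;1]
L+ [5;2;1]
P(1,2)∈J1 [5;3;1]
L+ [6;3;1]
R(5,4)∈J1 [6;4;1]
R(4,0)∈J1 [6;5;1]
L+ [7;5;1]
L+ [8;5;1]
P(5,7)∈J1 [8;6;1]
C(2,6)∈J2 [8;6;2]
L+ [9;6;2]
R(5,8)∈J1 [9;7;2]
P(7,4)∈J1 [9;8;2]
L+ [10;8;2]
R(7,3)∈J1 [10;9;2]
P(7,9)∈J1 [10;10;2]
mobility = 27 − 20 − 2 = 5

M = 5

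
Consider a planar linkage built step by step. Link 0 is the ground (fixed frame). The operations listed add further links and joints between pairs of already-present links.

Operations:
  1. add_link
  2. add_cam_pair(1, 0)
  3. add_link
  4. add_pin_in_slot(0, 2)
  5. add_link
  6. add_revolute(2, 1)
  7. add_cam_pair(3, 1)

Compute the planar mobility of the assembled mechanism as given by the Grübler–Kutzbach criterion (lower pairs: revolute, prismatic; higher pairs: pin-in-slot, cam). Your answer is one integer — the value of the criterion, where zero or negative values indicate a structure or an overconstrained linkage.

M = 4

L=1 J1=0 J2=0
add link → L=2 J1=0 J2=0
C@1,0 dof=2 J2 → L=2 J1=0 J2=1
add link → L=3 J1=0 J2=1
PS@0,2 dof=2 J2 → L=3 J1=0 J2=2
add link → L=4 J1=0 J2=2
R@2,1 dof=1 J1 → L=4 J1=1 J2=2
C@3,1 dof=2 J2 → L=4 J1=1 J2=3
M=3(L−1)−2J1−J2=3·3−2·1−3=4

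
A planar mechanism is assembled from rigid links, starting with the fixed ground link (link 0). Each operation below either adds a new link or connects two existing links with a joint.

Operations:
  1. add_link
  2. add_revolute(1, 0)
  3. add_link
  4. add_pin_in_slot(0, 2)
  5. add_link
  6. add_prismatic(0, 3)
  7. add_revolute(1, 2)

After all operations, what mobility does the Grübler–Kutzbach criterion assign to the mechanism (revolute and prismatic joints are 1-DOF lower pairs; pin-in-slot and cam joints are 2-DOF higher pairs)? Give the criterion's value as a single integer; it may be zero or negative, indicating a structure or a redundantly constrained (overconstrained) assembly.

M = 2

(L,J1,J2)=(1,0,0); link0 fixed
link1: (2,0,0)
R 1-0 [J1]: (2,1,0)
link2: (3,1,0)
PS 0-2 [J2]: (3,1,1)
link3: (4,1,1)
P 0-3 [J1]: (4,2,1)
R 1-2 [J1]: (4,3,1)
Grübler: 3·3 − 2·3 − 1 = 2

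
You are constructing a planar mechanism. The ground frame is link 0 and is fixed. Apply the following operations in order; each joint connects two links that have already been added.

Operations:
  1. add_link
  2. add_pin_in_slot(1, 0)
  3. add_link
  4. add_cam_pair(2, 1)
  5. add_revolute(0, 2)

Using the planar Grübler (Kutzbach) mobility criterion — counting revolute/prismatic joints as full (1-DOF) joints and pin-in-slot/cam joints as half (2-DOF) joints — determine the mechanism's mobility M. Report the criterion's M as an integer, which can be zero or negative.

M = 2

L=1 J1=0 J2=0
add link → L=2 J1=0 J2=0
PS@1,0 dof=2 J2 → L=2 J1=0 J2=1
add link → L=3 J1=0 J2=1
C@2,1 dof=2 J2 → L=3 J1=0 J2=2
R@0,2 dof=1 J1 → L=3 J1=1 J2=2
M=3(L−1)−2J1−J2=3·2−2·1−2=2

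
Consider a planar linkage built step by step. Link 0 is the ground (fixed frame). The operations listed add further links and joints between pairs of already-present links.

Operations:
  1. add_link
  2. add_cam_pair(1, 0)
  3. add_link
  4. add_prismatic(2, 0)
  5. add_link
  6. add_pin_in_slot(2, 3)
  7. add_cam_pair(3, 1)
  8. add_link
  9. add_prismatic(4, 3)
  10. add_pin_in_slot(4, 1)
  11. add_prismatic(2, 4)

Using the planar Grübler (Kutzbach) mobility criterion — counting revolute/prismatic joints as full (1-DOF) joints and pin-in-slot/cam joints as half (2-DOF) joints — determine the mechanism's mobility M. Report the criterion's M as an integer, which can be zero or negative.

M = 2

ground; <1,0,0>
#1 <2,0,0>
C:1↔0 J2 <2,0,1>
#2 <3,0,1>
P:2↔0 J1 <3,1,1>
#3 <4,1,1>
PS:2↔3 J2 <4,1,2>
C:3↔1 J2 <4,1,3>
#4 <5,1,3>
P:4↔3 J1 <5,2,3>
PS:4↔1 J2 <5,2,4>
P:2↔4 J1 <5,3,4>
3×4 − 2×3 − 1×4 = 2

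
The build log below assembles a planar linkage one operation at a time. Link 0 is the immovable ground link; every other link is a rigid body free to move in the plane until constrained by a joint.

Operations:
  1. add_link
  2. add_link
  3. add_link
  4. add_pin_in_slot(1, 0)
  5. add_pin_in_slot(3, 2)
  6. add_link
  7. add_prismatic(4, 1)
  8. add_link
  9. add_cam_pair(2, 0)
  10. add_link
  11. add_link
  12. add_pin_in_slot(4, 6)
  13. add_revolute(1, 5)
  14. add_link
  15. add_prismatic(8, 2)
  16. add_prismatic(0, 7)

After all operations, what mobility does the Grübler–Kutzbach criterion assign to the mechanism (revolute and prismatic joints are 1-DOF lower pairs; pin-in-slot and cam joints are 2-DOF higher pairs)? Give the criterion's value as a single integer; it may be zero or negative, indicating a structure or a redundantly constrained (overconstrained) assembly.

M = 12

ground; <1,0,0>
#1 <2,0,0>
#2 <3,0,0>
#3 <4,0,0>
PS:1↔0 J2 <4,0,1>
PS:3↔2 J2 <4,0,2>
#4 <5,0,2>
P:4↔1 J1 <5,1,2>
#5 <6,1,2>
C:2↔0 J2 <6,1,3>
#6 <7,1,3>
#7 <8,1,3>
PS:4↔6 J2 <8,1,4>
R:1↔5 J1 <8,2,4>
#8 <9,2,4>
P:8↔2 J1 <9,3,4>
P:0↔7 J1 <9,4,4>
3×8 − 2×4 − 1×4 = 12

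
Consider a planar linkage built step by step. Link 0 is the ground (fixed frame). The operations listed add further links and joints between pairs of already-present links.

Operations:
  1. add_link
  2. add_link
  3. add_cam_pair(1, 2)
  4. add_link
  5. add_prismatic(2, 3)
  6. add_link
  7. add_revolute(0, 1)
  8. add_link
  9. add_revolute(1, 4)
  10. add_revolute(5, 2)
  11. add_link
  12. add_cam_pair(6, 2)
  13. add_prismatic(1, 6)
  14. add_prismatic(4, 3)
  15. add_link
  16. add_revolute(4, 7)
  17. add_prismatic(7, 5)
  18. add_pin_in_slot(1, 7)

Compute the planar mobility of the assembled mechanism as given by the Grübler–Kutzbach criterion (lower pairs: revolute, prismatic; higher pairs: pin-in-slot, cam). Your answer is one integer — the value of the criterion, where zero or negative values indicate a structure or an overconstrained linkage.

M = 2

link 0 = ground. State L|J1|J2 = 1|0|0
+link1  2|0|0
+link2  3|0|0
C(1,2) f=2→J2  3|0|1
+link3  4|0|1
P(2,3) f=1→J1  4|1|1
+link4  5|1|1
R(0,1) f=1→J1  5|2|1
+link5  6|2|1
R(1,4) f=1→J1  6|3|1
R(5,2) f=1→J1  6|4|1
+link6  7|4|1
C(6,2) f=2→J2  7|4|2
P(1,6) f=1→J1  7|5|2
P(4,3) f=1→J1  7|6|2
+link7  8|6|2
R(4,7) f=1→J1  8|7|2
P(7,5) f=1→J1  8|8|2
PS(1,7) f=2→J2  8|8|3
M = 3(8−1)−2·8−3 = 21−16−3 = 2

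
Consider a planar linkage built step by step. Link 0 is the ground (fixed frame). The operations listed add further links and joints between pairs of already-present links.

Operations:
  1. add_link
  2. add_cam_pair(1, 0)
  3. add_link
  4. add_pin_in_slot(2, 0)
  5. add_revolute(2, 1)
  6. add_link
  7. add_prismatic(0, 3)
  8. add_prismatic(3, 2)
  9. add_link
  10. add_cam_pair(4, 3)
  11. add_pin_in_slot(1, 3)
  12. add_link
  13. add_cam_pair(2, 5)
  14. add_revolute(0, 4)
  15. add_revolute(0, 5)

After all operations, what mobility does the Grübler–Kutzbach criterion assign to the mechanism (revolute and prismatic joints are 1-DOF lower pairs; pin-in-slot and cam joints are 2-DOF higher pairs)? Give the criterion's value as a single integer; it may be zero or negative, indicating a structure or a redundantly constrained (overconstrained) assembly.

L=1 J1=0 J2=0
add link → L=2 J1=0 J2=0
C@1,0 dof=2 J2 → L=2 J1=0 J2=1
add link → L=3 J1=0 J2=1
PS@2,0 dof=2 J2 → L=3 J1=0 J2=2
R@2,1 dof=1 J1 → L=3 J1=1 J2=2
add link → L=4 J1=1 J2=2
P@0,3 dof=1 J1 → L=4 J1=2 J2=2
P@3,2 dof=1 J1 → L=4 J1=3 J2=2
add link → L=5 J1=3 J2=2
C@4,3 dof=2 J2 → L=5 J1=3 J2=3
PS@1,3 dof=2 J2 → L=5 J1=3 J2=4
add link → L=6 J1=3 J2=4
C@2,5 dof=2 J2 → L=6 J1=3 J2=5
R@0,4 dof=1 J1 → L=6 J1=4 J2=5
R@0,5 dof=1 J1 → L=6 J1=5 J2=5
M=3(L−1)−2J1−J2=3·5−2·5−5=0

M = 0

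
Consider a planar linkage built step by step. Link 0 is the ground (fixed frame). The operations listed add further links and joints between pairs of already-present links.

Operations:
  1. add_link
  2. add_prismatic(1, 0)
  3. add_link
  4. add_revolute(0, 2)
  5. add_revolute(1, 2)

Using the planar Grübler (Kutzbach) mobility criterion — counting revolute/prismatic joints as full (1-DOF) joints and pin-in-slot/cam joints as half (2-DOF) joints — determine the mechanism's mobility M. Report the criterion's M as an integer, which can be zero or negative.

(L,J1,J2)=(1,0,0); link0 fixed
link1: (2,0,0)
P 1-0 [J1]: (2,1,0)
link2: (3,1,0)
R 0-2 [J1]: (3,2,0)
R 1-2 [J1]: (3,3,0)
Grübler: 3·2 − 2·3 − 0 = 0

M = 0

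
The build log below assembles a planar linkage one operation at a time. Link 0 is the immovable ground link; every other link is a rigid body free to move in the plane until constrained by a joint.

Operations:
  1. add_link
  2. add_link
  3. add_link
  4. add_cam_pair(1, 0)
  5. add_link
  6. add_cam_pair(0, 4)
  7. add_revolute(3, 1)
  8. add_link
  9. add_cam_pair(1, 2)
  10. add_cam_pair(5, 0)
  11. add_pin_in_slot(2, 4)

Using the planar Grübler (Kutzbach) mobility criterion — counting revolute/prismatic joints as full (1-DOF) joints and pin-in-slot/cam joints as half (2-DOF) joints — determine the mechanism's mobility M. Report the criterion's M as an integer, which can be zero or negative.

L=1 J1=0 J2=0
add link → L=2 J1=0 J2=0
add link → L=3 J1=0 J2=0
add link → L=4 J1=0 J2=0
C@1,0 dof=2 J2 → L=4 J1=0 J2=1
add link → L=5 J1=0 J2=1
C@0,4 dof=2 J2 → L=5 J1=0 J2=2
R@3,1 dof=1 J1 → L=5 J1=1 J2=2
add link → L=6 J1=1 J2=2
C@1,2 dof=2 J2 → L=6 J1=1 J2=3
C@5,0 dof=2 J2 → L=6 J1=1 J2=4
PS@2,4 dof=2 J2 → L=6 J1=1 J2=5
M=3(L−1)−2J1−J2=3·5−2·1−5=8

M = 8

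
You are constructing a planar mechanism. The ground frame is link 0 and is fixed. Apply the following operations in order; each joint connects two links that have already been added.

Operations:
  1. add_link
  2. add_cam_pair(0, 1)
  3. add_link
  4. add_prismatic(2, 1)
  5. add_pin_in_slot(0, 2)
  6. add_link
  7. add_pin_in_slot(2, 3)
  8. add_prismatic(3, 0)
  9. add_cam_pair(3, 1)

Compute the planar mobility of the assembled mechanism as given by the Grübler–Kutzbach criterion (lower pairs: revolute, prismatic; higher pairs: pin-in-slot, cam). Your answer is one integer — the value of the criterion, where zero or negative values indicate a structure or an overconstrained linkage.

M = 1

(L,J1,J2)=(1,0,0); link0 fixed
link1: (2,0,0)
C 0-1 [J2]: (2,0,1)
link2: (3,0,1)
P 2-1 [J1]: (3,1,1)
PS 0-2 [J2]: (3,1,2)
link3: (4,1,2)
PS 2-3 [J2]: (4,1,3)
P 3-0 [J1]: (4,2,3)
C 3-1 [J2]: (4,2,4)
Grübler: 3·3 − 2·2 − 4 = 1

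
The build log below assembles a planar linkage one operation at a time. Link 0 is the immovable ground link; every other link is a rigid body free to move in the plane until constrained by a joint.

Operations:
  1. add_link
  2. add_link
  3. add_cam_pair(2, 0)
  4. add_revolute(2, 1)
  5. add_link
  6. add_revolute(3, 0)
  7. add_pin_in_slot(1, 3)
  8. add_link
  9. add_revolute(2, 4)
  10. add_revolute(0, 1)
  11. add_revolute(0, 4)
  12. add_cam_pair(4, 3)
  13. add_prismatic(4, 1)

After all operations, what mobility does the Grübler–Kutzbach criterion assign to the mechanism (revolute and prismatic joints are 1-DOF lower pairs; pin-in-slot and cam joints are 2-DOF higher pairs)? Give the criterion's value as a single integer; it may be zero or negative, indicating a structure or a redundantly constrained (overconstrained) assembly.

ground; <1,0,0>
#1 <2,0,0>
#2 <3,0,0>
C:2↔0 J2 <3,0,1>
R:2↔1 J1 <3,1,1>
#3 <4,1,1>
R:3↔0 J1 <4,2,1>
PS:1↔3 J2 <4,2,2>
#4 <5,2,2>
R:2↔4 J1 <5,3,2>
R:0↔1 J1 <5,4,2>
R:0↔4 J1 <5,5,2>
C:4↔3 J2 <5,5,3>
P:4↔1 J1 <5,6,3>
3×4 − 2×6 − 1×3 = -3

M = -3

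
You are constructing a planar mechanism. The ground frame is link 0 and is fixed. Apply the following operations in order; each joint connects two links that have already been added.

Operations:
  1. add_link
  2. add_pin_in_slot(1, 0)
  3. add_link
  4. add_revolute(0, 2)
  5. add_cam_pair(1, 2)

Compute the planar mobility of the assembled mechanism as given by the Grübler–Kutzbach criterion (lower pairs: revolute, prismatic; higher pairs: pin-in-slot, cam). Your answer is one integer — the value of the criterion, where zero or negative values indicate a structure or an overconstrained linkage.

M = 2

ground; <1,0,0>
#1 <2,0,0>
PS:1↔0 J2 <2,0,1>
#2 <3,0,1>
R:0↔2 J1 <3,1,1>
C:1↔2 J2 <3,1,2>
3×2 − 2×1 − 1×2 = 2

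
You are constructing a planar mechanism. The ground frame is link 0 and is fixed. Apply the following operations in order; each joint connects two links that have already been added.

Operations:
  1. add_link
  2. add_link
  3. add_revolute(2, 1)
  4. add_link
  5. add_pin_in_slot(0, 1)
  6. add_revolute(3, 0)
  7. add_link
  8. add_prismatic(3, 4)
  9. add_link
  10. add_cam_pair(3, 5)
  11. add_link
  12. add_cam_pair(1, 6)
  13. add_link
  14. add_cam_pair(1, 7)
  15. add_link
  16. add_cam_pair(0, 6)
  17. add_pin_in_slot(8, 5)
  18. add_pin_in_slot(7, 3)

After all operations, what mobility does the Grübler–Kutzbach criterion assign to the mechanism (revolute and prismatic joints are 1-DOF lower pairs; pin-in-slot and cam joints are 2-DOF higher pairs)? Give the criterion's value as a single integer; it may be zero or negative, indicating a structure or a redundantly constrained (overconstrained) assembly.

L=1 J1=0 J2=0
add link → L=2 J1=0 J2=0
add link → L=3 J1=0 J2=0
R@2,1 dof=1 J1 → L=3 J1=1 J2=0
add link → L=4 J1=1 J2=0
PS@0,1 dof=2 J2 → L=4 J1=1 J2=1
R@3,0 dof=1 J1 → L=4 J1=2 J2=1
add link → L=5 J1=2 J2=1
P@3,4 dof=1 J1 → L=5 J1=3 J2=1
add link → L=6 J1=3 J2=1
C@3,5 dof=2 J2 → L=6 J1=3 J2=2
add link → L=7 J1=3 J2=2
C@1,6 dof=2 J2 → L=7 J1=3 J2=3
add link → L=8 J1=3 J2=3
C@1,7 dof=2 J2 → L=8 J1=3 J2=4
add link → L=9 J1=3 J2=4
C@0,6 dof=2 J2 → L=9 J1=3 J2=5
PS@8,5 dof=2 J2 → L=9 J1=3 J2=6
PS@7,3 dof=2 J2 → L=9 J1=3 J2=7
M=3(L−1)−2J1−J2=3·8−2·3−7=11

M = 11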